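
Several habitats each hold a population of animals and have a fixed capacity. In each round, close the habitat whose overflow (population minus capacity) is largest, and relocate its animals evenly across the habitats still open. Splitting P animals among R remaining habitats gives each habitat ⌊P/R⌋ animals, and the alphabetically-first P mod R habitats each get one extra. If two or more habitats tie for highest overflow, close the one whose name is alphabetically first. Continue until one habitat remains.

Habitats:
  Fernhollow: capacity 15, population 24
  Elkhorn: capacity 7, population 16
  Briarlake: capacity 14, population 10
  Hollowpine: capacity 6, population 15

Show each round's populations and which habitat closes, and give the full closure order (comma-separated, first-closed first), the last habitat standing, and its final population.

Round 1: Briarlake=10 Elkhorn=16 Fernhollow=24 Hollowpine=15 → close Elkhorn (overflow 9)
  16÷3 = 5 each, +1 to first 1
Round 2: Briarlake=16 Fernhollow=29 Hollowpine=20 → close Fernhollow (overflow 14)
  29÷2 = 14 each, +1 to first 1
Round 3: Briarlake=31 Hollowpine=34 → close Hollowpine (overflow 28)
  34÷1 = 34 each, +1 to first 0

Closure order: Elkhorn, Fernhollow, Hollowpine
Last habitat: Briarlake with 65 animals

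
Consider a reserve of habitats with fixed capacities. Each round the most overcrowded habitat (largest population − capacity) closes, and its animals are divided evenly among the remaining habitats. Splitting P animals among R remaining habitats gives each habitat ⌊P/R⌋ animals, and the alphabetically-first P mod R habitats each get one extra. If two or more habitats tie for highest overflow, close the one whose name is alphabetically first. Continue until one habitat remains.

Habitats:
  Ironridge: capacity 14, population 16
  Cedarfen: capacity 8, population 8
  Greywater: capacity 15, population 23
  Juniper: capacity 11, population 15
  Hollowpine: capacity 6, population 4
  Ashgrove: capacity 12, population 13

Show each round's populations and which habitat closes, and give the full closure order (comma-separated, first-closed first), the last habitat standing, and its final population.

Closure order: Greywater, Juniper, Ashgrove, Cedarfen, Ironridge
Last habitat: Hollowpine with 79 animals

Round 1: Ashgrove=13 Cedarfen=8 Greywater=23 Hollowpine=4 Ironridge=16 Juniper=15 → close Greywater (overflow 8)
  23÷5 = 4 each, +1 to first 3
Round 2: Ashgrove=18 Cedarfen=13 Hollowpine=9 Ironridge=20 Juniper=19 → close Juniper (overflow 8)
  19÷4 = 4 each, +1 to first 3
Round 3: Ashgrove=23 Cedarfen=18 Hollowpine=14 Ironridge=24 → close Ashgrove (overflow 11)
  23÷3 = 7 each, +1 to first 2
Round 4: Cedarfen=26 Hollowpine=22 Ironridge=31 → close Cedarfen (overflow 18)
  26÷2 = 13 each, +1 to first 0
Round 5: Hollowpine=35 Ironridge=44 → close Ironridge (overflow 30)
  44÷1 = 44 each, +1 to first 0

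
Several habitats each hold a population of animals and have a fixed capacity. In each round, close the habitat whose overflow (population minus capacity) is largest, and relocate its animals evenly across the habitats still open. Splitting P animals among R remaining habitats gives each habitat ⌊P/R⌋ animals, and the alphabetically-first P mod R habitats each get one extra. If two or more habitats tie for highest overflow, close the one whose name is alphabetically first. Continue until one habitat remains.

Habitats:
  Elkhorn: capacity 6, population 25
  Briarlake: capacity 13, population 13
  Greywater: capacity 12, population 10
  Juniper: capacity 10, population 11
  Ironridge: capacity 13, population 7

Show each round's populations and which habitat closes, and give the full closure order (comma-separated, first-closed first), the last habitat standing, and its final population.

Round 1: Briarlake=13 Elkhorn=25 Greywater=10 Ironridge=7 Juniper=11 → close Elkhorn (overflow 19)
  25÷4 = 6 each, +1 to first 1
Round 2: Briarlake=20 Greywater=16 Ironridge=13 Juniper=17 → close Briarlake (overflow 7)
  20÷3 = 6 each, +1 to first 2
Round 3: Greywater=23 Ironridge=20 Juniper=23 → close Juniper (overflow 13)
  23÷2 = 11 each, +1 to first 1
Round 4: Greywater=35 Ironridge=31 → close Greywater (overflow 23)
  35÷1 = 35 each, +1 to first 0

Closure order: Elkhorn, Briarlake, Juniper, Greywater
Last habitat: Ironridge with 66 animals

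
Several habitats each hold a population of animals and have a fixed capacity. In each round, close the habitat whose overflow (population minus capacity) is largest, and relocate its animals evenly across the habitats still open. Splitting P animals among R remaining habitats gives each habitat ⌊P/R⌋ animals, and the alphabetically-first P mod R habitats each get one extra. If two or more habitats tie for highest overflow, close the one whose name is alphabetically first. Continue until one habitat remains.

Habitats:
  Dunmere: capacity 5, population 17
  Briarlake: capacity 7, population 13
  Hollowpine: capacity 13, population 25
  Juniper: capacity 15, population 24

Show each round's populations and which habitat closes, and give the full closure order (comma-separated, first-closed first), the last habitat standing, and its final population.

Round 1: Briarlake=13 Dunmere=17 Hollowpine=25 Juniper=24 → close Dunmere (overflow 12)
  17÷3 = 5 each, +1 to first 2
Round 2: Briarlake=19 Hollowpine=31 Juniper=29 → close Hollowpine (overflow 18)
  31÷2 = 15 each, +1 to first 1
Round 3: Briarlake=35 Juniper=44 → close Juniper (overflow 29)
  44÷1 = 44 each, +1 to first 0

Closure order: Dunmere, Hollowpine, Juniper
Last habitat: Briarlake with 79 animals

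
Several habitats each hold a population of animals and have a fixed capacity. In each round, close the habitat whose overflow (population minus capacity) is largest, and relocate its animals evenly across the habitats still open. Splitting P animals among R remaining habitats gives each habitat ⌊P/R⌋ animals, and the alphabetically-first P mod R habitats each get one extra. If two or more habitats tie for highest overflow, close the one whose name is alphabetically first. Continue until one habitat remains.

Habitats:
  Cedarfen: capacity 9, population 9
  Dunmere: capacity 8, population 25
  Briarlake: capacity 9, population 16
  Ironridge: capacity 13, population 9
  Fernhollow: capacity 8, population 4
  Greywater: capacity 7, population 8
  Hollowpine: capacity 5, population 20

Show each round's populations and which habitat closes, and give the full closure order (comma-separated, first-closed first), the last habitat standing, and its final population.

Closure order: Dunmere, Hollowpine, Briarlake, Cedarfen, Greywater, Fernhollow
Last habitat: Ironridge with 91 animals

Round 1: Briarlake=16 Cedarfen=9 Dunmere=25 Fernhollow=4 Greywater=8 Hollowpine=20 Ironridge=9 → close Dunmere (overflow 17)
  25÷6 = 4 each, +1 to first 1
Round 2: Briarlake=21 Cedarfen=13 Fernhollow=8 Greywater=12 Hollowpine=24 Ironridge=13 → close Hollowpine (overflow 19)
  24÷5 = 4 each, +1 to first 4
Round 3: Briarlake=26 Cedarfen=18 Fernhollow=13 Greywater=17 Ironridge=17 → close Briarlake (overflow 17)
  26÷4 = 6 each, +1 to first 2
Round 4: Cedarfen=25 Fernhollow=20 Greywater=23 Ironridge=23 → close Cedarfen (overflow 16)
  25÷3 = 8 each, +1 to first 1
Round 5: Fernhollow=29 Greywater=31 Ironridge=31 → close Greywater (overflow 24)
  31÷2 = 15 each, +1 to first 1
Round 6: Fernhollow=45 Ironridge=46 → close Fernhollow (overflow 37)
  45÷1 = 45 each, +1 to first 0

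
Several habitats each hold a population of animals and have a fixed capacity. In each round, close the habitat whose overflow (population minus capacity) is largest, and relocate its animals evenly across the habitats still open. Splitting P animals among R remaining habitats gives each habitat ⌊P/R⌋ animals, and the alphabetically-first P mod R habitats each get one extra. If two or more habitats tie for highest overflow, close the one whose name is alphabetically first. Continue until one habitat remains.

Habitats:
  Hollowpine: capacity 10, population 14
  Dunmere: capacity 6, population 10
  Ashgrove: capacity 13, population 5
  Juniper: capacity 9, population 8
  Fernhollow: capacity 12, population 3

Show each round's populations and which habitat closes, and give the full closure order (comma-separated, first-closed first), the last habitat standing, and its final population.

Closure order: Dunmere, Hollowpine, Juniper, Ashgrove
Last habitat: Fernhollow with 40 animals

Round 1: Ashgrove=5 Dunmere=10 Fernhollow=3 Hollowpine=14 Juniper=8 → close Dunmere (overflow 4)
  10÷4 = 2 each, +1 to first 2
Round 2: Ashgrove=8 Fernhollow=6 Hollowpine=16 Juniper=10 → close Hollowpine (overflow 6)
  16÷3 = 5 each, +1 to first 1
Round 3: Ashgrove=14 Fernhollow=11 Juniper=15 → close Juniper (overflow 6)
  15÷2 = 7 each, +1 to first 1
Round 4: Ashgrove=22 Fernhollow=18 → close Ashgrove (overflow 9)
  22÷1 = 22 each, +1 to first 0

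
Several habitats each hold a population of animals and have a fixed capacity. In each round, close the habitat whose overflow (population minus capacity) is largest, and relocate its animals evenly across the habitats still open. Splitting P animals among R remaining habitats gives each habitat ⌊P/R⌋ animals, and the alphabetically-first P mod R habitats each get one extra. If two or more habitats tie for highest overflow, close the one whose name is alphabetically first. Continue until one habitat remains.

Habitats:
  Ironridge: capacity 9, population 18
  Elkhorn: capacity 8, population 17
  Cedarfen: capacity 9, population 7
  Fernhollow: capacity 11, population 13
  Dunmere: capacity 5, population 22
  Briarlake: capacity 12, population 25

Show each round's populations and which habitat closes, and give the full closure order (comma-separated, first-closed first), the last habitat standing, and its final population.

Closure order: Dunmere, Briarlake, Elkhorn, Ironridge, Fernhollow
Last habitat: Cedarfen with 102 animals

Round 1: Briarlake=25 Cedarfen=7 Dunmere=22 Elkhorn=17 Fernhollow=13 Ironridge=18 → close Dunmere (overflow 17)
  22÷5 = 4 each, +1 to first 2
Round 2: Briarlake=30 Cedarfen=12 Elkhorn=21 Fernhollow=17 Ironridge=22 → close Briarlake (overflow 18)
  30÷4 = 7 each, +1 to first 2
Round 3: Cedarfen=20 Elkhorn=29 Fernhollow=24 Ironridge=29 → close Elkhorn (overflow 21)
  29÷3 = 9 each, +1 to first 2
Round 4: Cedarfen=30 Fernhollow=34 Ironridge=38 → close Ironridge (overflow 29)
  38÷2 = 19 each, +1 to first 0
Round 5: Cedarfen=49 Fernhollow=53 → close Fernhollow (overflow 42)
  53÷1 = 53 each, +1 to first 0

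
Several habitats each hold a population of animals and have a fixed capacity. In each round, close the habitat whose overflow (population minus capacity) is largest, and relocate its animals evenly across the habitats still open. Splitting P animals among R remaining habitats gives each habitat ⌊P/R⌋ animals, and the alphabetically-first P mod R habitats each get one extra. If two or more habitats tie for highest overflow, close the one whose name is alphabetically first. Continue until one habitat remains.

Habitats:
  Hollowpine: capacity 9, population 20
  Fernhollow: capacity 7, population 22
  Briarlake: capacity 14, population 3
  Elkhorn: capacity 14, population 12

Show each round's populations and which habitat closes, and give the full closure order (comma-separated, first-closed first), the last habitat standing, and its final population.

Closure order: Fernhollow, Hollowpine, Elkhorn
Last habitat: Briarlake with 57 animals

Round 1: Briarlake=3 Elkhorn=12 Fernhollow=22 Hollowpine=20 → close Fernhollow (overflow 15)
  22÷3 = 7 each, +1 to first 1
Round 2: Briarlake=11 Elkhorn=19 Hollowpine=27 → close Hollowpine (overflow 18)
  27÷2 = 13 each, +1 to first 1
Round 3: Briarlake=25 Elkhorn=32 → close Elkhorn (overflow 18)
  32÷1 = 32 each, +1 to first 0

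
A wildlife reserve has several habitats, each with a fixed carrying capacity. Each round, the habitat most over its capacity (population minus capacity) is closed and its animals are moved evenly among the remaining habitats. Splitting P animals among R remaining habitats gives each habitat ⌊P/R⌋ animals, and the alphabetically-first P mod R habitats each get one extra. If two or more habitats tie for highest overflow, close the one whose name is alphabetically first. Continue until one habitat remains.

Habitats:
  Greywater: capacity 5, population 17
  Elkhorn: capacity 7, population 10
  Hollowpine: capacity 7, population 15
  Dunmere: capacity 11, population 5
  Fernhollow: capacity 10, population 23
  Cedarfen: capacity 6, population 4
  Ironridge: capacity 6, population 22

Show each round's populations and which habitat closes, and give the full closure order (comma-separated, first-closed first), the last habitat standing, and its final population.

Round 1: Cedarfen=4 Dunmere=5 Elkhorn=10 Fernhollow=23 Greywater=17 Hollowpine=15 Ironridge=22 → close Ironridge (overflow 16)
  22÷6 = 3 each, +1 to first 4
Round 2: Cedarfen=8 Dunmere=9 Elkhorn=14 Fernhollow=27 Greywater=20 Hollowpine=18 → close Fernhollow (overflow 17)
  27÷5 = 5 each, +1 to first 2
Round 3: Cedarfen=14 Dunmere=15 Elkhorn=19 Greywater=25 Hollowpine=23 → close Greywater (overflow 20)
  25÷4 = 6 each, +1 to first 1
Round 4: Cedarfen=21 Dunmere=21 Elkhorn=25 Hollowpine=29 → close Hollowpine (overflow 22)
  29÷3 = 9 each, +1 to first 2
Round 5: Cedarfen=31 Dunmere=31 Elkhorn=34 → close Elkhorn (overflow 27)
  34÷2 = 17 each, +1 to first 0
Round 6: Cedarfen=48 Dunmere=48 → close Cedarfen (overflow 42)
  48÷1 = 48 each, +1 to first 0

Closure order: Ironridge, Fernhollow, Greywater, Hollowpine, Elkhorn, Cedarfen
Last habitat: Dunmere with 96 animals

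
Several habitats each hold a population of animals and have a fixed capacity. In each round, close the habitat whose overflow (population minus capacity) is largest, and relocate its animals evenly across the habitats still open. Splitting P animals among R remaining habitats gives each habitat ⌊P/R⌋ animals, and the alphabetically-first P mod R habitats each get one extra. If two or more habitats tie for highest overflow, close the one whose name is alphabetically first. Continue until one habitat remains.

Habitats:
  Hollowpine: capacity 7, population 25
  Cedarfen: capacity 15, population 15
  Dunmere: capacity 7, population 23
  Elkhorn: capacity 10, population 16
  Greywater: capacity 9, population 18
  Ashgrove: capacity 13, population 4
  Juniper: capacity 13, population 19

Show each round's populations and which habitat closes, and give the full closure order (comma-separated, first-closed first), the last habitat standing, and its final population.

Closure order: Hollowpine, Dunmere, Greywater, Elkhorn, Juniper, Cedarfen
Last habitat: Ashgrove with 120 animals

Round 1: Ashgrove=4 Cedarfen=15 Dunmere=23 Elkhorn=16 Greywater=18 Hollowpine=25 Juniper=19 → close Hollowpine (overflow 18)
  25÷6 = 4 each, +1 to first 1
Round 2: Ashgrove=9 Cedarfen=19 Dunmere=27 Elkhorn=20 Greywater=22 Juniper=23 → close Dunmere (overflow 20)
  27÷5 = 5 each, +1 to first 2
Round 3: Ashgrove=15 Cedarfen=25 Elkhorn=25 Greywater=27 Juniper=28 → close Greywater (overflow 18)
  27÷4 = 6 each, +1 to first 3
Round 4: Ashgrove=22 Cedarfen=32 Elkhorn=32 Juniper=34 → close Elkhorn (overflow 22)
  32÷3 = 10 each, +1 to first 2
Round 5: Ashgrove=33 Cedarfen=43 Juniper=44 → close Juniper (overflow 31)
  44÷2 = 22 each, +1 to first 0
Round 6: Ashgrove=55 Cedarfen=65 → close Cedarfen (overflow 50)
  65÷1 = 65 each, +1 to first 0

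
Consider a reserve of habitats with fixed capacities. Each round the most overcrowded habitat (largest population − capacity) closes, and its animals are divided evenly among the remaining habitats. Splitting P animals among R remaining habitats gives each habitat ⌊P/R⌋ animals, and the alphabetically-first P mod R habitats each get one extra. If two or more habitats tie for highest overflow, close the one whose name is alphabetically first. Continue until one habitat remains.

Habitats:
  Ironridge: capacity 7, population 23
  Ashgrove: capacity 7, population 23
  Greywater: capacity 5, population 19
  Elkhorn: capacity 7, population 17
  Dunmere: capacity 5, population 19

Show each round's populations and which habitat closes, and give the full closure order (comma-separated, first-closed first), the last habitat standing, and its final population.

Closure order: Ashgrove, Ironridge, Dunmere, Greywater
Last habitat: Elkhorn with 101 animals

Round 1: Ashgrove=23 Dunmere=19 Elkhorn=17 Greywater=19 Ironridge=23 → close Ashgrove (overflow 16)
  23÷4 = 5 each, +1 to first 3
Round 2: Dunmere=25 Elkhorn=23 Greywater=25 Ironridge=28 → close Ironridge (overflow 21)
  28÷3 = 9 each, +1 to first 1
Round 3: Dunmere=35 Elkhorn=32 Greywater=34 → close Dunmere (overflow 30)
  35÷2 = 17 each, +1 to first 1
Round 4: Elkhorn=50 Greywater=51 → close Greywater (overflow 46)
  51÷1 = 51 each, +1 to first 0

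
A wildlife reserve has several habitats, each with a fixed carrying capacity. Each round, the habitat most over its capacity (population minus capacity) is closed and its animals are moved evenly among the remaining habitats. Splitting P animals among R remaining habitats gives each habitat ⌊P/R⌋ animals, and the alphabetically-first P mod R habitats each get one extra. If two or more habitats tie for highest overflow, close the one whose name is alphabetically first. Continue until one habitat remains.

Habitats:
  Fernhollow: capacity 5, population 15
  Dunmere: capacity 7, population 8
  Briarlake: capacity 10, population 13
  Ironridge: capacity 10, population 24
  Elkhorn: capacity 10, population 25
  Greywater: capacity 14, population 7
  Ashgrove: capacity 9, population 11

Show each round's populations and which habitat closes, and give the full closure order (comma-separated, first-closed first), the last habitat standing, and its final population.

Round 1: Ashgrove=11 Briarlake=13 Dunmere=8 Elkhorn=25 Fernhollow=15 Greywater=7 Ironridge=24 → close Elkhorn (overflow 15)
  25÷6 = 4 each, +1 to first 1
Round 2: Ashgrove=16 Briarlake=17 Dunmere=12 Fernhollow=19 Greywater=11 Ironridge=28 → close Ironridge (overflow 18)
  28÷5 = 5 each, +1 to first 3
Round 3: Ashgrove=22 Briarlake=23 Dunmere=18 Fernhollow=24 Greywater=16 → close Fernhollow (overflow 19)
  24÷4 = 6 each, +1 to first 0
Round 4: Ashgrove=28 Briarlake=29 Dunmere=24 Greywater=22 → close Ashgrove (overflow 19)
  28÷3 = 9 each, +1 to first 1
Round 5: Briarlake=39 Dunmere=33 Greywater=31 → close Briarlake (overflow 29)
  39÷2 = 19 each, +1 to first 1
Round 6: Dunmere=53 Greywater=50 → close Dunmere (overflow 46)
  53÷1 = 53 each, +1 to first 0

Closure order: Elkhorn, Ironridge, Fernhollow, Ashgrove, Briarlake, Dunmere
Last habitat: Greywater with 103 animals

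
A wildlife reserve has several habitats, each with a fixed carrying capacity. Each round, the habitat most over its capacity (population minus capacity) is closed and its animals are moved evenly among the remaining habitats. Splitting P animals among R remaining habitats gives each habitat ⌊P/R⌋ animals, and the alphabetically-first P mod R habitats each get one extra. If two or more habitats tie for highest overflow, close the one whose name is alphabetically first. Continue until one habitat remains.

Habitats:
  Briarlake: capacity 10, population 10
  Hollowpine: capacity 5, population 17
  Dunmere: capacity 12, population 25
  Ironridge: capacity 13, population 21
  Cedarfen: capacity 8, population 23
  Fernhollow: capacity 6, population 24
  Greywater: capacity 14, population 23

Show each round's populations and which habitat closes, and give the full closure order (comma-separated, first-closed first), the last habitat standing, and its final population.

Round 1: Briarlake=10 Cedarfen=23 Dunmere=25 Fernhollow=24 Greywater=23 Hollowpine=17 Ironridge=21 → close Fernhollow (overflow 18)
  24÷6 = 4 each, +1 to first 0
Round 2: Briarlake=14 Cedarfen=27 Dunmere=29 Greywater=27 Hollowpine=21 Ironridge=25 → close Cedarfen (overflow 19)
  27÷5 = 5 each, +1 to first 2
Round 3: Briarlake=20 Dunmere=35 Greywater=32 Hollowpine=26 Ironridge=30 → close Dunmere (overflow 23)
  35÷4 = 8 each, +1 to first 3
Round 4: Briarlake=29 Greywater=41 Hollowpine=35 Ironridge=38 → close Hollowpine (overflow 30)
  35÷3 = 11 each, +1 to first 2
Round 5: Briarlake=41 Greywater=53 Ironridge=49 → close Greywater (overflow 39)
  53÷2 = 26 each, +1 to first 1
Round 6: Briarlake=68 Ironridge=75 → close Ironridge (overflow 62)
  75÷1 = 75 each, +1 to first 0

Closure order: Fernhollow, Cedarfen, Dunmere, Hollowpine, Greywater, Ironridge
Last habitat: Briarlake with 143 animals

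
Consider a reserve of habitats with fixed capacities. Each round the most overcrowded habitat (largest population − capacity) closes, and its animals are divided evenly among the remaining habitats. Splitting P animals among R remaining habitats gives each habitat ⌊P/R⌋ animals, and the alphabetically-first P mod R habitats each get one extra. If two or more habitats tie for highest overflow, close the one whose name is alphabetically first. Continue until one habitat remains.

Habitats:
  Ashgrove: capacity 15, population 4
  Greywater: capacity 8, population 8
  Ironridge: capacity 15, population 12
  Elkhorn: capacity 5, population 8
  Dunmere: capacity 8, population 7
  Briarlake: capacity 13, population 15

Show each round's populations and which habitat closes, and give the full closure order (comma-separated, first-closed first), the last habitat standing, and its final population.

Round 1: Ashgrove=4 Briarlake=15 Dunmere=7 Elkhorn=8 Greywater=8 Ironridge=12 → close Elkhorn (overflow 3)
  8÷5 = 1 each, +1 to first 3
Round 2: Ashgrove=6 Briarlake=17 Dunmere=9 Greywater=9 Ironridge=13 → close Briarlake (overflow 4)
  17÷4 = 4 each, +1 to first 1
Round 3: Ashgrove=11 Dunmere=13 Greywater=13 Ironridge=17 → close Dunmere (overflow 5)
  13÷3 = 4 each, +1 to first 1
Round 4: Ashgrove=16 Greywater=17 Ironridge=21 → close Greywater (overflow 9)
  17÷2 = 8 each, +1 to first 1
Round 5: Ashgrove=25 Ironridge=29 → close Ironridge (overflow 14)
  29÷1 = 29 each, +1 to first 0

Closure order: Elkhorn, Briarlake, Dunmere, Greywater, Ironridge
Last habitat: Ashgrove with 54 animals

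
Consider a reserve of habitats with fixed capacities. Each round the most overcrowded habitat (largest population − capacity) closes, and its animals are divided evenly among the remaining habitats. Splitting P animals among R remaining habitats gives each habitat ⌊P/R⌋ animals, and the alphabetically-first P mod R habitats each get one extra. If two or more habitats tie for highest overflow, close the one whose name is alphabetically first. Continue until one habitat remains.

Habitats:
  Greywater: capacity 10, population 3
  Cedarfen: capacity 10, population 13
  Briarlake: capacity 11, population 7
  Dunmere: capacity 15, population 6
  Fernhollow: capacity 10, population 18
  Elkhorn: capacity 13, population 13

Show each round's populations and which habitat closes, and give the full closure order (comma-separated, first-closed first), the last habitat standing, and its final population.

Round 1: Briarlake=7 Cedarfen=13 Dunmere=6 Elkhorn=13 Fernhollow=18 Greywater=3 → close Fernhollow (overflow 8)
  18÷5 = 3 each, +1 to first 3
Round 2: Briarlake=11 Cedarfen=17 Dunmere=10 Elkhorn=16 Greywater=6 → close Cedarfen (overflow 7)
  17÷4 = 4 each, +1 to first 1
Round 3: Briarlake=16 Dunmere=14 Elkhorn=20 Greywater=10 → close Elkhorn (overflow 7)
  20÷3 = 6 each, +1 to first 2
Round 4: Briarlake=23 Dunmere=21 Greywater=16 → close Briarlake (overflow 12)
  23÷2 = 11 each, +1 to first 1
Round 5: Dunmere=33 Greywater=27 → close Dunmere (overflow 18)
  33÷1 = 33 each, +1 to first 0

Closure order: Fernhollow, Cedarfen, Elkhorn, Briarlake, Dunmere
Last habitat: Greywater with 60 animals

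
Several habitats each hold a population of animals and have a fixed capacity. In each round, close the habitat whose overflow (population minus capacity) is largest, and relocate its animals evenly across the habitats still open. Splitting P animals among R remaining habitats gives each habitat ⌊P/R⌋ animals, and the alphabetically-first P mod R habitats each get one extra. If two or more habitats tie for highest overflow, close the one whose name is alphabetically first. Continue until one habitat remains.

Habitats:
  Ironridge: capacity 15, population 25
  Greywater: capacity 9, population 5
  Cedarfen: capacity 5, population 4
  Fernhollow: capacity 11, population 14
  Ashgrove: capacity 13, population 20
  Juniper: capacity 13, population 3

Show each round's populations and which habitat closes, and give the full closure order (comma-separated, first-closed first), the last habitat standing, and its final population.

Closure order: Ironridge, Ashgrove, Fernhollow, Cedarfen, Greywater
Last habitat: Juniper with 71 animals

Round 1: Ashgrove=20 Cedarfen=4 Fernhollow=14 Greywater=5 Ironridge=25 Juniper=3 → close Ironridge (overflow 10)
  25÷5 = 5 each, +1 to first 0
Round 2: Ashgrove=25 Cedarfen=9 Fernhollow=19 Greywater=10 Juniper=8 → close Ashgrove (overflow 12)
  25÷4 = 6 each, +1 to first 1
Round 3: Cedarfen=16 Fernhollow=25 Greywater=16 Juniper=14 → close Fernhollow (overflow 14)
  25÷3 = 8 each, +1 to first 1
Round 4: Cedarfen=25 Greywater=24 Juniper=22 → close Cedarfen (overflow 20)
  25÷2 = 12 each, +1 to first 1
Round 5: Greywater=37 Juniper=34 → close Greywater (overflow 28)
  37÷1 = 37 each, +1 to first 0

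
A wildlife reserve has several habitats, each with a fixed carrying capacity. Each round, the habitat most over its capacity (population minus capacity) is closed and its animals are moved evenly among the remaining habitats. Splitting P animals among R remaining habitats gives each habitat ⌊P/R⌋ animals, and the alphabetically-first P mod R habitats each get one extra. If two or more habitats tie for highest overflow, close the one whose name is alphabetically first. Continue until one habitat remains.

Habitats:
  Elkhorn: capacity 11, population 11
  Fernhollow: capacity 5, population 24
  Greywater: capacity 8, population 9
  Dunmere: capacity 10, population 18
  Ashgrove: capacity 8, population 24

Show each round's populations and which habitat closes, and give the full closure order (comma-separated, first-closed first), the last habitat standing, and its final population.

Closure order: Fernhollow, Ashgrove, Dunmere, Greywater
Last habitat: Elkhorn with 86 animals

Round 1: Ashgrove=24 Dunmere=18 Elkhorn=11 Fernhollow=24 Greywater=9 → close Fernhollow (overflow 19)
  24÷4 = 6 each, +1 to first 0
Round 2: Ashgrove=30 Dunmere=24 Elkhorn=17 Greywater=15 → close Ashgrove (overflow 22)
  30÷3 = 10 each, +1 to first 0
Round 3: Dunmere=34 Elkhorn=27 Greywater=25 → close Dunmere (overflow 24)
  34÷2 = 17 each, +1 to first 0
Round 4: Elkhorn=44 Greywater=42 → close Greywater (overflow 34)
  42÷1 = 42 each, +1 to first 0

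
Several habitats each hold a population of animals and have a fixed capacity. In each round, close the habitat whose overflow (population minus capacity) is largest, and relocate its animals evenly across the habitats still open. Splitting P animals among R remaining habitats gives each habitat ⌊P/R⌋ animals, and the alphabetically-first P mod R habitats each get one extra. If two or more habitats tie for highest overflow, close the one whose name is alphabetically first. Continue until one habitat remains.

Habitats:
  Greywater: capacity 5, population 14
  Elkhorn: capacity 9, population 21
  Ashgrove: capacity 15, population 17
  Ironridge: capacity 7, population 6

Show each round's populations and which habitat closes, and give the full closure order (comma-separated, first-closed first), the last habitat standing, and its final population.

Round 1: Ashgrove=17 Elkhorn=21 Greywater=14 Ironridge=6 → close Elkhorn (overflow 12)
  21÷3 = 7 each, +1 to first 0
Round 2: Ashgrove=24 Greywater=21 Ironridge=13 → close Greywater (overflow 16)
  21÷2 = 10 each, +1 to first 1
Round 3: Ashgrove=35 Ironridge=23 → close Ashgrove (overflow 20)
  35÷1 = 35 each, +1 to first 0

Closure order: Elkhorn, Greywater, Ashgrove
Last habitat: Ironridge with 58 animals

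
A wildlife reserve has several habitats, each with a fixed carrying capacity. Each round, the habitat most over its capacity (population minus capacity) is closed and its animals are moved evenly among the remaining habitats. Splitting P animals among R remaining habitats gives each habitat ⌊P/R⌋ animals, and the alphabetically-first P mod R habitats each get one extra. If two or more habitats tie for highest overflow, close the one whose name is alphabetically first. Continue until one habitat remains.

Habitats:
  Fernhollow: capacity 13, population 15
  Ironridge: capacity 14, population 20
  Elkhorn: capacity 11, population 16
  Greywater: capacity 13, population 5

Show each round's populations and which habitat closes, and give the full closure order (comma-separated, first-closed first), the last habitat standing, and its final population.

Round 1: Elkhorn=16 Fernhollow=15 Greywater=5 Ironridge=20 → close Ironridge (overflow 6)
  20÷3 = 6 each, +1 to first 2
Round 2: Elkhorn=23 Fernhollow=22 Greywater=11 → close Elkhorn (overflow 12)
  23÷2 = 11 each, +1 to first 1
Round 3: Fernhollow=34 Greywater=22 → close Fernhollow (overflow 21)
  34÷1 = 34 each, +1 to first 0

Closure order: Ironridge, Elkhorn, Fernhollow
Last habitat: Greywater with 56 animals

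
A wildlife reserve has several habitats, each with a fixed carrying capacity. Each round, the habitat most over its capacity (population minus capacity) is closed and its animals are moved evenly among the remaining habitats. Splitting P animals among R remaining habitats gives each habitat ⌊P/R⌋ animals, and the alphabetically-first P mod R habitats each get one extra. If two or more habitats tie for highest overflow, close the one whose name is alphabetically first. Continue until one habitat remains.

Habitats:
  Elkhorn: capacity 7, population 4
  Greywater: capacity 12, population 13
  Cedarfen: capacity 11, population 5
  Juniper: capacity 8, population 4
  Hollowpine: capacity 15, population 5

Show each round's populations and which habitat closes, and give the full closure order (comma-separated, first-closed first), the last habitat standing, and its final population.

Round 1: Cedarfen=5 Elkhorn=4 Greywater=13 Hollowpine=5 Juniper=4 → close Greywater (overflow 1)
  13÷4 = 3 each, +1 to first 1
Round 2: Cedarfen=9 Elkhorn=7 Hollowpine=8 Juniper=7 → close Elkhorn (overflow 0)
  7÷3 = 2 each, +1 to first 1
Round 3: Cedarfen=12 Hollowpine=10 Juniper=9 → close Cedarfen (overflow 1)
  12÷2 = 6 each, +1 to first 0
Round 4: Hollowpine=16 Juniper=15 → close Juniper (overflow 7)
  15÷1 = 15 each, +1 to first 0

Closure order: Greywater, Elkhorn, Cedarfen, Juniper
Last habitat: Hollowpine with 31 animals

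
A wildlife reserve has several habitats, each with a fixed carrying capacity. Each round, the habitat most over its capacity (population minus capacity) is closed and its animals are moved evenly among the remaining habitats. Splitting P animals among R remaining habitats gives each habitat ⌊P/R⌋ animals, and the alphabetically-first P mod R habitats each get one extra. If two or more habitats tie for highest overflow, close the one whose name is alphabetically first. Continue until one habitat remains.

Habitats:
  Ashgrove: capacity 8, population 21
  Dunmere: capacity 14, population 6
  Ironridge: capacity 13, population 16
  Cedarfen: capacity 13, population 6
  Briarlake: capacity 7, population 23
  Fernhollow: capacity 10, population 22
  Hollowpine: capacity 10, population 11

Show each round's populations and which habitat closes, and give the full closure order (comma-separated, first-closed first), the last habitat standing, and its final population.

Round 1: Ashgrove=21 Briarlake=23 Cedarfen=6 Dunmere=6 Fernhollow=22 Hollowpine=11 Ironridge=16 → close Briarlake (overflow 16)
  23÷6 = 3 each, +1 to first 5
Round 2: Ashgrove=25 Cedarfen=10 Dunmere=10 Fernhollow=26 Hollowpine=15 Ironridge=19 → close Ashgrove (overflow 17)
  25÷5 = 5 each, +1 to first 0
Round 3: Cedarfen=15 Dunmere=15 Fernhollow=31 Hollowpine=20 Ironridge=24 → close Fernhollow (overflow 21)
  31÷4 = 7 each, +1 to first 3
Round 4: Cedarfen=23 Dunmere=23 Hollowpine=28 Ironridge=31 → close Hollowpine (overflow 18)
  28÷3 = 9 each, +1 to first 1
Round 5: Cedarfen=33 Dunmere=32 Ironridge=40 → close Ironridge (overflow 27)
  40÷2 = 20 each, +1 to first 0
Round 6: Cedarfen=53 Dunmere=52 → close Cedarfen (overflow 40)
  53÷1 = 53 each, +1 to first 0

Closure order: Briarlake, Ashgrove, Fernhollow, Hollowpine, Ironridge, Cedarfen
Last habitat: Dunmere with 105 animals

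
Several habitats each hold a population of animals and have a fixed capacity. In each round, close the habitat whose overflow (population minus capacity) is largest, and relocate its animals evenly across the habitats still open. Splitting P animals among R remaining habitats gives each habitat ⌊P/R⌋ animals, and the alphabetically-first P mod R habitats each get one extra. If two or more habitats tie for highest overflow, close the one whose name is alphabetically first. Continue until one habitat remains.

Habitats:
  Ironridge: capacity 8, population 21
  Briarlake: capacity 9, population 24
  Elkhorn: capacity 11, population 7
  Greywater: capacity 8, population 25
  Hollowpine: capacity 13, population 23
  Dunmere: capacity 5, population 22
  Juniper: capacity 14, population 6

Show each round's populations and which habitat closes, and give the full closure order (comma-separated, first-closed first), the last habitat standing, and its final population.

Round 1: Briarlake=24 Dunmere=22 Elkhorn=7 Greywater=25 Hollowpine=23 Ironridge=21 Juniper=6 → close Dunmere (overflow 17)
  22÷6 = 3 each, +1 to first 4
Round 2: Briarlake=28 Elkhorn=11 Greywater=29 Hollowpine=27 Ironridge=24 Juniper=9 → close Greywater (overflow 21)
  29÷5 = 5 each, +1 to first 4
Round 3: Briarlake=34 Elkhorn=17 Hollowpine=33 Ironridge=30 Juniper=14 → close Briarlake (overflow 25)
  34÷4 = 8 each, +1 to first 2
Round 4: Elkhorn=26 Hollowpine=42 Ironridge=38 Juniper=22 → close Ironridge (overflow 30)
  38÷3 = 12 each, +1 to first 2
Round 5: Elkhorn=39 Hollowpine=55 Juniper=34 → close Hollowpine (overflow 42)
  55÷2 = 27 each, +1 to first 1
Round 6: Elkhorn=67 Juniper=61 → close Elkhorn (overflow 56)
  67÷1 = 67 each, +1 to first 0

Closure order: Dunmere, Greywater, Briarlake, Ironridge, Hollowpine, Elkhorn
Last habitat: Juniper with 128 animals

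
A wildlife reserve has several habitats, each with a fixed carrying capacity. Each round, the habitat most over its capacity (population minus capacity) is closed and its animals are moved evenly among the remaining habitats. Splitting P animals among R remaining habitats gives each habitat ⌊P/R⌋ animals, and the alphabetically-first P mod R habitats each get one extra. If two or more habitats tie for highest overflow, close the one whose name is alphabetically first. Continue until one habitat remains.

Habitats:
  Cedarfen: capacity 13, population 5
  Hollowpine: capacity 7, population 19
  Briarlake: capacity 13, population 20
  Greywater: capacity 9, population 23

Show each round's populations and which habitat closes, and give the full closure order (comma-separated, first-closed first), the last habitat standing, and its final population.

Closure order: Greywater, Hollowpine, Briarlake
Last habitat: Cedarfen with 67 animals

Round 1: Briarlake=20 Cedarfen=5 Greywater=23 Hollowpine=19 → close Greywater (overflow 14)
  23÷3 = 7 each, +1 to first 2
Round 2: Briarlake=28 Cedarfen=13 Hollowpine=26 → close Hollowpine (overflow 19)
  26÷2 = 13 each, +1 to first 0
Round 3: Briarlake=41 Cedarfen=26 → close Briarlake (overflow 28)
  41÷1 = 41 each, +1 to first 0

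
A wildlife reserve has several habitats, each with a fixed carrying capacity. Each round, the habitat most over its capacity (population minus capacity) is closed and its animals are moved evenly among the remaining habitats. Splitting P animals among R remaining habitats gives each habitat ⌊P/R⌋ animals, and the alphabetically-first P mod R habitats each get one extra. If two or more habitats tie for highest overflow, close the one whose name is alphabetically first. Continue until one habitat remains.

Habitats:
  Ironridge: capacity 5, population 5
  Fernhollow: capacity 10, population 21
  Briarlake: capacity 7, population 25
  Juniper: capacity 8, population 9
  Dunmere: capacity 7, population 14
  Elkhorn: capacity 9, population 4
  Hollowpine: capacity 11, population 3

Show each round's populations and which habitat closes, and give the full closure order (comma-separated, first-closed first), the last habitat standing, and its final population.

Round 1: Briarlake=25 Dunmere=14 Elkhorn=4 Fernhollow=21 Hollowpine=3 Ironridge=5 Juniper=9 → close Briarlake (overflow 18)
  25÷6 = 4 each, +1 to first 1
Round 2: Dunmere=19 Elkhorn=8 Fernhollow=25 Hollowpine=7 Ironridge=9 Juniper=13 → close Fernhollow (overflow 15)
  25÷5 = 5 each, +1 to first 0
Round 3: Dunmere=24 Elkhorn=13 Hollowpine=12 Ironridge=14 Juniper=18 → close Dunmere (overflow 17)
  24÷4 = 6 each, +1 to first 0
Round 4: Elkhorn=19 Hollowpine=18 Ironridge=20 Juniper=24 → close Juniper (overflow 16)
  24÷3 = 8 each, +1 to first 0
Round 5: Elkhorn=27 Hollowpine=26 Ironridge=28 → close Ironridge (overflow 23)
  28÷2 = 14 each, +1 to first 0
Round 6: Elkhorn=41 Hollowpine=40 → close Elkhorn (overflow 32)
  41÷1 = 41 each, +1 to first 0

Closure order: Briarlake, Fernhollow, Dunmere, Juniper, Ironridge, Elkhorn
Last habitat: Hollowpine with 81 animals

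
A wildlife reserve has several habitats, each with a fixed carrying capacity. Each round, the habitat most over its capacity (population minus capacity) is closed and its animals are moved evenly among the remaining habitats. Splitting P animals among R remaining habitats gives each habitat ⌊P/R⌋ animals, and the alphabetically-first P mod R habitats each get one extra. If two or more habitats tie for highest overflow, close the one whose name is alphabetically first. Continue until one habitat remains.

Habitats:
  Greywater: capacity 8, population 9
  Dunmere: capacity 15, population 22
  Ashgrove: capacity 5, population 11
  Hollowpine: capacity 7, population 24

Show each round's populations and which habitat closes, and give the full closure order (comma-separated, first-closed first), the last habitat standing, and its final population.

Closure order: Hollowpine, Dunmere, Ashgrove
Last habitat: Greywater with 66 animals

Round 1: Ashgrove=11 Dunmere=22 Greywater=9 Hollowpine=24 → close Hollowpine (overflow 17)
  24÷3 = 8 each, +1 to first 0
Round 2: Ashgrove=19 Dunmere=30 Greywater=17 → close Dunmere (overflow 15)
  30÷2 = 15 each, +1 to first 0
Round 3: Ashgrove=34 Greywater=32 → close Ashgrove (overflow 29)
  34÷1 = 34 each, +1 to first 0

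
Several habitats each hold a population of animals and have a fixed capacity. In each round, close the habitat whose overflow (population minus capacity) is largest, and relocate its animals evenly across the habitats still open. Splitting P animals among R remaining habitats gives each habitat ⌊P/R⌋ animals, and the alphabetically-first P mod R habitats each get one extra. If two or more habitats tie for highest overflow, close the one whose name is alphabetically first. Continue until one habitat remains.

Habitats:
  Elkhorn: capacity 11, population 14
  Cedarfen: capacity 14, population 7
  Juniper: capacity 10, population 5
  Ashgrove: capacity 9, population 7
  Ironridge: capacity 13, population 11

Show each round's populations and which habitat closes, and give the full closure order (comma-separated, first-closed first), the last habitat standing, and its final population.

Closure order: Elkhorn, Ashgrove, Ironridge, Cedarfen
Last habitat: Juniper with 44 animals

Round 1: Ashgrove=7 Cedarfen=7 Elkhorn=14 Ironridge=11 Juniper=5 → close Elkhorn (overflow 3)
  14÷4 = 3 each, +1 to first 2
Round 2: Ashgrove=11 Cedarfen=11 Ironridge=14 Juniper=8 → close Ashgrove (overflow 2)
  11÷3 = 3 each, +1 to first 2
Round 3: Cedarfen=15 Ironridge=18 Juniper=11 → close Ironridge (overflow 5)
  18÷2 = 9 each, +1 to first 0
Round 4: Cedarfen=24 Juniper=20 → close Cedarfen (overflow 10)
  24÷1 = 24 each, +1 to first 0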